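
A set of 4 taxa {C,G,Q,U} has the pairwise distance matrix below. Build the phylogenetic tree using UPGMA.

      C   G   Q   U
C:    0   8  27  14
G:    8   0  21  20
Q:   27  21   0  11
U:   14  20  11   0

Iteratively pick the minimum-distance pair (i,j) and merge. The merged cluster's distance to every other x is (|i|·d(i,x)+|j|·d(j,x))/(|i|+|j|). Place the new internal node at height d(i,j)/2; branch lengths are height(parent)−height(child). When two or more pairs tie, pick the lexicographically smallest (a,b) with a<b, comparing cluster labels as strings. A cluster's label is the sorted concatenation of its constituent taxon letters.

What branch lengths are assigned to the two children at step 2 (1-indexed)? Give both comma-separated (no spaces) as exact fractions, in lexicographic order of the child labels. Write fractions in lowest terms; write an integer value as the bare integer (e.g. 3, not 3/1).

11/2,11/2

iteration 1: select C,G (d=8); attach at lengths (4, 4); label the merged cluster CG
  updated: d(CG,Q)=24, d(CG,U)=17
iteration 2: select Q,U (d=11); attach at lengths (11/2, 11/2); label the merged cluster QU
  updated: d(CG,QU)=41/2
iteration 3: select CG,QU (d=41/2); attach at lengths (25/4, 19/4); label the merged cluster CGQU
final tree: ((C:4,G:4):25/4,(Q:11/2,U:11/2):19/4)
total length: 30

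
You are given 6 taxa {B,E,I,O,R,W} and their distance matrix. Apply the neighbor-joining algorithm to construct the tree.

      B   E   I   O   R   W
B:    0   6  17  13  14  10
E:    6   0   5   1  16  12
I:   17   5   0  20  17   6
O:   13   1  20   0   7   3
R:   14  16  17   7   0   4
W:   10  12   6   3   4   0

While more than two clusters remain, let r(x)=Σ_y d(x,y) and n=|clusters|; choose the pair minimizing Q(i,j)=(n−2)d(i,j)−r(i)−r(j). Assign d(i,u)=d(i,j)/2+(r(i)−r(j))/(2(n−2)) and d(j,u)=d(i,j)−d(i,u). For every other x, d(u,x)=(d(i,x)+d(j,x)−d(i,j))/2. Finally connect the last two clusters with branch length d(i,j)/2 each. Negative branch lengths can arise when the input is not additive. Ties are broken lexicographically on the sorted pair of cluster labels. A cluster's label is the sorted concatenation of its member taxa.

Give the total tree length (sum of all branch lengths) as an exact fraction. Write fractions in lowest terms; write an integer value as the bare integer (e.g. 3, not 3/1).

397/16

step 1: merge (E,I) at d=5, Q=-85; branch lengths E→-5/8, I→45/8; new cluster EI
  updated: d(B,EI)=9, d(EI,O)=8, d(EI,R)=14, d(EI,W)=13/2
step 2: merge (B,EI) at d=9, Q=-113/2; branch lengths B→71/12, EI→37/12; new cluster BEI
  updated: d(BEI,O)=6, d(BEI,R)=19/2, d(BEI,W)=15/4
step 3: merge (BEI,O) at d=6, Q=-93/4; branch lengths BEI→61/16, O→35/16; new cluster BEIO
  updated: d(BEIO,R)=21/4, d(BEIO,W)=3/8
step 4: merge (BEIO,R) at d=21/4, Q=-77/8; branch lengths BEIO→13/16, R→71/16; new cluster BEIOR
  updated: d(BEIOR,W)=-7/16
step 5: merge (BEIOR,W) at d=-7/16; branch lengths BEIOR→-7/32, W→-7/32; new cluster BEIORW
final tree: ((((B:71/12,(E:-5/8,I:45/8):37/12):61/16,O:35/16):13/16,R:71/16):-7/32,W:-7/32)
total length: 397/16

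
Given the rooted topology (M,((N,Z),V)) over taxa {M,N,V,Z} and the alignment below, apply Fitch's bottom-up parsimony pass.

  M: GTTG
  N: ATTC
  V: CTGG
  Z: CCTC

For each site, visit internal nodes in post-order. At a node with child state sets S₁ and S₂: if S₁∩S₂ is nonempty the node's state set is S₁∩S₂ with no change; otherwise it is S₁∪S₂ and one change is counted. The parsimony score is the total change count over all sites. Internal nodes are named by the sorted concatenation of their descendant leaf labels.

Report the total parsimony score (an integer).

NZ@0: {A} ∪ {C} = {A,C} (union, +1)
NVZ@0: {A,C} ∩ {C} = {C} (intersection, +0)
MNVZ@0: {G} ∪ {C} = {C,G} (union, +1)
NZ@1: {T} ∪ {C} = {C,T} (union, +1)
NVZ@1: {C,T} ∩ {T} = {T} (intersection, +0)
MNVZ@1: {T} ∩ {T} = {T} (intersection, +0)
NZ@2: {T} ∩ {T} = {T} (intersection, +0)
NVZ@2: {T} ∪ {G} = {G,T} (union, +1)
MNVZ@2: {T} ∩ {G,T} = {T} (intersection, +0)
NZ@3: {C} ∩ {C} = {C} (intersection, +0)
NVZ@3: {C} ∪ {G} = {C,G} (union, +1)
MNVZ@3: {G} ∩ {C,G} = {G} (intersection, +0)
per-site changes: [2, 1, 1, 1]; total = 5

5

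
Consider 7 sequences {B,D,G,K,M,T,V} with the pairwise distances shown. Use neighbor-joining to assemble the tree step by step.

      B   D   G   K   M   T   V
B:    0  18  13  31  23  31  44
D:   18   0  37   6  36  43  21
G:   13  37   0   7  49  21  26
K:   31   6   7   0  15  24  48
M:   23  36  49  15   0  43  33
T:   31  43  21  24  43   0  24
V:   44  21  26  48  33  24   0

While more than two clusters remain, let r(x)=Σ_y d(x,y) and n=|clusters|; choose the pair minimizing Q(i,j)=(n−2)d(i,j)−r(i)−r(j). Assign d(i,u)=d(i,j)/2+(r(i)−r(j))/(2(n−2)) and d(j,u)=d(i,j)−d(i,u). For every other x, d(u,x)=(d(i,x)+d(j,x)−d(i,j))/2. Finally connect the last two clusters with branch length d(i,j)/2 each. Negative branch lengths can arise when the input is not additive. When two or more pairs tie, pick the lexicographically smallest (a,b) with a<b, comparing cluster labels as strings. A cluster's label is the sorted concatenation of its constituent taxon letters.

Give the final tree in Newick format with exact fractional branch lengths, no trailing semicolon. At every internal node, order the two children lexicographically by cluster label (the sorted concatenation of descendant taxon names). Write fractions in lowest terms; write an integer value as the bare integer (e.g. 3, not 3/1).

(((B:53/8,(G:15/2,(T:87/8,V:105/8):4):55/8):35/8,(D:6,K:0):25/4):65/8,M:65/8)

step 1: merge (D,K) at d=6, Q=-262; branch lengths D→6, K→0; new cluster DK
  updated: d(B,DK)=43/2, d(DK,G)=19, d(DK,M)=45/2, d(DK,T)=61/2, d(DK,V)=63/2
step 2: merge (T,V) at d=24, Q=-212; branch lengths T→87/8, V→105/8; new cluster TV
  updated: d(B,TV)=51/2, d(DK,TV)=19, d(G,TV)=23/2, d(M,TV)=26
step 3: merge (G,TV) at d=23/2, Q=-140; branch lengths G→15/2, TV→4; new cluster GTV
  updated: d(B,GTV)=27/2, d(DK,GTV)=53/4, d(GTV,M)=127/4
step 4: merge (B,GTV) at d=27/2, Q=-179/2; branch lengths B→53/8, GTV→55/8; new cluster BGTV
  updated: d(BGTV,DK)=85/8, d(BGTV,M)=165/8
step 5: merge (BGTV,DK) at d=85/8, Q=-215/4; branch lengths BGTV→35/8, DK→25/4; new cluster BDGKTV
  updated: d(BDGKTV,M)=65/4
step 6: merge (BDGKTV,M) at d=65/4; branch lengths BDGKTV→65/8, M→65/8; new cluster BDGKMTV
final tree: (((B:53/8,(G:15/2,(T:87/8,V:105/8):4):55/8):35/8,(D:6,K:0):25/4):65/8,M:65/8)
total length: 655/8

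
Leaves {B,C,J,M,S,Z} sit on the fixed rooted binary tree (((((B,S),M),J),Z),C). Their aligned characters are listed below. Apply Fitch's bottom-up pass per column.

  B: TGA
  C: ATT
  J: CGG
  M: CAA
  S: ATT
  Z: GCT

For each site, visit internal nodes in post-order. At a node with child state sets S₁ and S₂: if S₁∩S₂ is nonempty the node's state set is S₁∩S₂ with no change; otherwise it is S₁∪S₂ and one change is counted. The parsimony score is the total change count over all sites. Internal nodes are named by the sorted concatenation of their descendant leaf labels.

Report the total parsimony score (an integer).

11

BS@0: {T} ∪ {A} = {A,T} (union, +1)
BMS@0: {A,T} ∪ {C} = {A,C,T} (union, +1)
BJMS@0: {A,C,T} ∩ {C} = {C} (intersection, +0)
BJMSZ@0: {C} ∪ {G} = {C,G} (union, +1)
BCJMSZ@0: {C,G} ∪ {A} = {A,C,G} (union, +1)
BS@1: {G} ∪ {T} = {G,T} (union, +1)
BMS@1: {G,T} ∪ {A} = {A,G,T} (union, +1)
BJMS@1: {A,G,T} ∩ {G} = {G} (intersection, +0)
BJMSZ@1: {G} ∪ {C} = {C,G} (union, +1)
BCJMSZ@1: {C,G} ∪ {T} = {C,G,T} (union, +1)
BS@2: {A} ∪ {T} = {A,T} (union, +1)
BMS@2: {A,T} ∩ {A} = {A} (intersection, +0)
BJMS@2: {A} ∪ {G} = {A,G} (union, +1)
BJMSZ@2: {A,G} ∪ {T} = {A,G,T} (union, +1)
BCJMSZ@2: {A,G,T} ∩ {T} = {T} (intersection, +0)
per-site changes: [4, 4, 3]; total = 11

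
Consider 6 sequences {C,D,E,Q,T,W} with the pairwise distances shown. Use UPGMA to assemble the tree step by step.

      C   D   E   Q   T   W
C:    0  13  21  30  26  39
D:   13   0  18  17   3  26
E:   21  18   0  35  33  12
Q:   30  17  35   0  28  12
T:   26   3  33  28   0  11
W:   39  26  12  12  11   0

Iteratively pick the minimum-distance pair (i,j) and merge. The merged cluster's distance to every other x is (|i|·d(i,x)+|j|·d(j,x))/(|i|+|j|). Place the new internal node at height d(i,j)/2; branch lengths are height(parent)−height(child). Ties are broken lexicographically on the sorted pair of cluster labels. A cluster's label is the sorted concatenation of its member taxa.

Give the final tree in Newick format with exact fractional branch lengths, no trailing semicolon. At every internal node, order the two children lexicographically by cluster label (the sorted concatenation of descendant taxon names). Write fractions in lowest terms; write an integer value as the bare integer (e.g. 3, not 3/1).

((C:39/4,(D:3/2,T:3/2):33/4):95/36,((E:6,W:6):23/4,Q:47/4):23/36)

1. join D+T (d=3) ⇒ DT; edges |D|=3/2, |T|=3/2
  updated: d(C,DT)=39/2, d(DT,E)=51/2, d(DT,Q)=45/2, d(DT,W)=37/2
2. join E+W (d=12) ⇒ EW; edges |E|=6, |W|=6
  updated: d(C,EW)=30, d(DT,EW)=22, d(EW,Q)=47/2
3. join C+DT (d=39/2) ⇒ CDT; edges |C|=39/4, |DT|=33/4
  updated: d(CDT,EW)=74/3, d(CDT,Q)=25
4. join EW+Q (d=47/2) ⇒ EQW; edges |EW|=23/4, |Q|=47/4
  updated: d(CDT,EQW)=223/9
5. join CDT+EQW (d=223/9) ⇒ CDEQTW; edges |CDT|=95/36, |EQW|=23/36
final tree: ((C:39/4,(D:3/2,T:3/2):33/4):95/36,((E:6,W:6):23/4,Q:47/4):23/36)
total length: 484/9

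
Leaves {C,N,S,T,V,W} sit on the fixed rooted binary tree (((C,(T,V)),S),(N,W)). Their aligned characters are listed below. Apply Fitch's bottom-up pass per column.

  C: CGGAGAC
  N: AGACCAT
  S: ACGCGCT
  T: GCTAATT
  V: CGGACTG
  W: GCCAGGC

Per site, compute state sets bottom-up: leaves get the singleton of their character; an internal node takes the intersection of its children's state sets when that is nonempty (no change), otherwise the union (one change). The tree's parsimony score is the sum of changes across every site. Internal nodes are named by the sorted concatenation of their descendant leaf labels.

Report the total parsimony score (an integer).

[col 0] TV: children T:{G}, V:{C} ∪→ {C,G}; cost 1
[col 0] CTV: children C:{C}, TV:{C,G} ∩→ {C}; cost 0
[col 0] CSTV: children CTV:{C}, S:{A} ∪→ {A,C}; cost 1
[col 0] NW: children N:{A}, W:{G} ∪→ {A,G}; cost 1
[col 0] CNSTVW: children CSTV:{A,C}, NW:{A,G} ∩→ {A}; cost 0
[col 1] TV: children T:{C}, V:{G} ∪→ {C,G}; cost 1
[col 1] CTV: children C:{G}, TV:{C,G} ∩→ {G}; cost 0
[col 1] CSTV: children CTV:{G}, S:{C} ∪→ {C,G}; cost 1
[col 1] NW: children N:{G}, W:{C} ∪→ {C,G}; cost 1
[col 1] CNSTVW: children CSTV:{C,G}, NW:{C,G} ∩→ {C,G}; cost 0
[col 2] TV: children T:{T}, V:{G} ∪→ {G,T}; cost 1
[col 2] CTV: children C:{G}, TV:{G,T} ∩→ {G}; cost 0
[col 2] CSTV: children CTV:{G}, S:{G} ∩→ {G}; cost 0
[col 2] NW: children N:{A}, W:{C} ∪→ {A,C}; cost 1
[col 2] CNSTVW: children CSTV:{G}, NW:{A,C} ∪→ {A,C,G}; cost 1
[col 3] TV: children T:{A}, V:{A} ∩→ {A}; cost 0
[col 3] CTV: children C:{A}, TV:{A} ∩→ {A}; cost 0
[col 3] CSTV: children CTV:{A}, S:{C} ∪→ {A,C}; cost 1
[col 3] NW: children N:{C}, W:{A} ∪→ {A,C}; cost 1
[col 3] CNSTVW: children CSTV:{A,C}, NW:{A,C} ∩→ {A,C}; cost 0
[col 4] TV: children T:{A}, V:{C} ∪→ {A,C}; cost 1
[col 4] CTV: children C:{G}, TV:{A,C} ∪→ {A,C,G}; cost 1
[col 4] CSTV: children CTV:{A,C,G}, S:{G} ∩→ {G}; cost 0
[col 4] NW: children N:{C}, W:{G} ∪→ {C,G}; cost 1
[col 4] CNSTVW: children CSTV:{G}, NW:{C,G} ∩→ {G}; cost 0
[col 5] TV: children T:{T}, V:{T} ∩→ {T}; cost 0
[col 5] CTV: children C:{A}, TV:{T} ∪→ {A,T}; cost 1
[col 5] CSTV: children CTV:{A,T}, S:{C} ∪→ {A,C,T}; cost 1
[col 5] NW: children N:{A}, W:{G} ∪→ {A,G}; cost 1
[col 5] CNSTVW: children CSTV:{A,C,T}, NW:{A,G} ∩→ {A}; cost 0
[col 6] TV: children T:{T}, V:{G} ∪→ {G,T}; cost 1
[col 6] CTV: children C:{C}, TV:{G,T} ∪→ {C,G,T}; cost 1
[col 6] CSTV: children CTV:{C,G,T}, S:{T} ∩→ {T}; cost 0
[col 6] NW: children N:{T}, W:{C} ∪→ {C,T}; cost 1
[col 6] CNSTVW: children CSTV:{T}, NW:{C,T} ∩→ {T}; cost 0
per-site changes: [3, 3, 3, 2, 3, 3, 3]; total = 20

20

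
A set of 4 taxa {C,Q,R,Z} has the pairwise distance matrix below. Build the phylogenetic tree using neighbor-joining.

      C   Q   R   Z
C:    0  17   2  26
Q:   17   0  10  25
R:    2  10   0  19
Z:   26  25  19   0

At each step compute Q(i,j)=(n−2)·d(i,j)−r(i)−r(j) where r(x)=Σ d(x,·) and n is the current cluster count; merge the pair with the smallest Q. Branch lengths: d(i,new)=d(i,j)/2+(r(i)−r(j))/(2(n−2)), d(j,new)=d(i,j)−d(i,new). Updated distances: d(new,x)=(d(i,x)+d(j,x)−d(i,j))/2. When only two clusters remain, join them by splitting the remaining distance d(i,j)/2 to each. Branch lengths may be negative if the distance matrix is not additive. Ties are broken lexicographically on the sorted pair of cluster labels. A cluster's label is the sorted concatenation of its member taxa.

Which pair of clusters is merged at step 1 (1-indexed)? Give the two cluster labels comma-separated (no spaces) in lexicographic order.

step 1: merge (C,R) at d=2, Q=-72; branch lengths C→9/2, R→-5/2; new cluster CR
  updated: d(CR,Q)=25/2, d(CR,Z)=43/2
step 2: merge (CR,Q) at d=25/2, Q=-59; branch lengths CR→9/2, Q→8; new cluster CQR
  updated: d(CQR,Z)=17
step 3: merge (CQR,Z) at d=17; branch lengths CQR→17/2, Z→17/2; new cluster CQRZ
final tree: (((C:9/2,R:-5/2):9/2,Q:8):17/2,Z:17/2)
total length: 63/2

C,R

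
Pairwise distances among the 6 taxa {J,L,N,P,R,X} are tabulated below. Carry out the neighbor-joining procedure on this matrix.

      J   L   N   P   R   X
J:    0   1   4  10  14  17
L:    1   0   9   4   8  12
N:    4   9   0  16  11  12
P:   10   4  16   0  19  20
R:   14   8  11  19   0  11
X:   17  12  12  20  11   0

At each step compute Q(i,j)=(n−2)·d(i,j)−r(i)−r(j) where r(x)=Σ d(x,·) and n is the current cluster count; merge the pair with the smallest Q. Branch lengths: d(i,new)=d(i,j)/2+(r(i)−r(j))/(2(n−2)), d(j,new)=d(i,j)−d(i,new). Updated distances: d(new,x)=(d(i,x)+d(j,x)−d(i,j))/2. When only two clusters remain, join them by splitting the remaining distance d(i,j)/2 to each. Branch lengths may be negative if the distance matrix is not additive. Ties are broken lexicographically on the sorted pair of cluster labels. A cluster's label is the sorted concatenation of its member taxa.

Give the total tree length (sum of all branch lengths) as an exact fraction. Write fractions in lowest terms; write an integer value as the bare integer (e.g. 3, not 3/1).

443/16

1. join R+X (d=11, Q=-91) ⇒ RX; edges |R|=35/8, |X|=53/8
  updated: d(J,RX)=10, d(L,RX)=9/2, d(N,RX)=6, d(P,RX)=14
2. join N+RX (d=6, Q=-103/2) ⇒ NRX; edges |N|=37/12, |RX|=35/12
  updated: d(J,NRX)=4, d(L,NRX)=15/4, d(NRX,P)=12
3. join J+NRX (d=4, Q=-107/4) ⇒ JNRX; edges |J|=13/16, |NRX|=51/16
  updated: d(JNRX,L)=3/8, d(JNRX,P)=9
4. join JNRX+L (d=3/8, Q=-107/8) ⇒ JLNRX; edges |JNRX|=43/16, |L|=-37/16
  updated: d(JLNRX,P)=101/16
5. join JLNRX+P (d=101/16) ⇒ JLNPRX; edges |JLNRX|=101/32, |P|=101/32
final tree: (((J:13/16,(N:37/12,(R:35/8,X:53/8):35/12):51/16):43/16,L:-37/16):101/32,P:101/32)
total length: 443/16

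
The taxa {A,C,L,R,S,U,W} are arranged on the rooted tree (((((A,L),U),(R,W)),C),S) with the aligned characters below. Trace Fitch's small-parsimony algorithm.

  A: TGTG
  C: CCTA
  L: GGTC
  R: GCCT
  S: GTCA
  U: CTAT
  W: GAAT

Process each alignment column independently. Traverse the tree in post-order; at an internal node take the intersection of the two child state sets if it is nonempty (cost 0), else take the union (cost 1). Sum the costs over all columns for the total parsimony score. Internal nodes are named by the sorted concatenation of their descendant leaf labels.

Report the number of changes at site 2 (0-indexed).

4

AL@0: {T} ∪ {G} = {G,T} (union, +1)
ALU@0: {G,T} ∪ {C} = {C,G,T} (union, +1)
RW@0: {G} ∩ {G} = {G} (intersection, +0)
ALRUW@0: {C,G,T} ∩ {G} = {G} (intersection, +0)
ACLRUW@0: {G} ∪ {C} = {C,G} (union, +1)
ACLRSUW@0: {C,G} ∩ {G} = {G} (intersection, +0)
AL@1: {G} ∩ {G} = {G} (intersection, +0)
ALU@1: {G} ∪ {T} = {G,T} (union, +1)
RW@1: {C} ∪ {A} = {A,C} (union, +1)
ALRUW@1: {G,T} ∪ {A,C} = {A,C,G,T} (union, +1)
ACLRUW@1: {A,C,G,T} ∩ {C} = {C} (intersection, +0)
ACLRSUW@1: {C} ∪ {T} = {C,T} (union, +1)
AL@2: {T} ∩ {T} = {T} (intersection, +0)
ALU@2: {T} ∪ {A} = {A,T} (union, +1)
RW@2: {C} ∪ {A} = {A,C} (union, +1)
ALRUW@2: {A,T} ∩ {A,C} = {A} (intersection, +0)
ACLRUW@2: {A} ∪ {T} = {A,T} (union, +1)
ACLRSUW@2: {A,T} ∪ {C} = {A,C,T} (union, +1)
AL@3: {G} ∪ {C} = {C,G} (union, +1)
ALU@3: {C,G} ∪ {T} = {C,G,T} (union, +1)
RW@3: {T} ∩ {T} = {T} (intersection, +0)
ALRUW@3: {C,G,T} ∩ {T} = {T} (intersection, +0)
ACLRUW@3: {T} ∪ {A} = {A,T} (union, +1)
ACLRSUW@3: {A,T} ∩ {A} = {A} (intersection, +0)
per-site changes: [3, 4, 4, 3]; total = 14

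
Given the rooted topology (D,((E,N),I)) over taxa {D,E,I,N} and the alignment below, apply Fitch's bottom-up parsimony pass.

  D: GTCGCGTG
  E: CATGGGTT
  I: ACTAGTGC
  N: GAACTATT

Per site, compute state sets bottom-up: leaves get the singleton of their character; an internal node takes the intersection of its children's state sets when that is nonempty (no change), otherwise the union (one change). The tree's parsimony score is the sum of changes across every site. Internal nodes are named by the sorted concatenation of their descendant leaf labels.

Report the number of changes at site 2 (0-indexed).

site 0, node EN: E={C} ∪ N={G} → {C,G} (+1)
site 0, node EIN: EN={C,G} ∪ I={A} → {A,C,G} (+1)
site 0, node DEIN: D={G} ∩ EIN={A,C,G} → {G} (+0)
site 1, node EN: E={A} ∩ N={A} → {A} (+0)
site 1, node EIN: EN={A} ∪ I={C} → {A,C} (+1)
site 1, node DEIN: D={T} ∪ EIN={A,C} → {A,C,T} (+1)
site 2, node EN: E={T} ∪ N={A} → {A,T} (+1)
site 2, node EIN: EN={A,T} ∩ I={T} → {T} (+0)
site 2, node DEIN: D={C} ∪ EIN={T} → {C,T} (+1)
site 3, node EN: E={G} ∪ N={C} → {C,G} (+1)
site 3, node EIN: EN={C,G} ∪ I={A} → {A,C,G} (+1)
site 3, node DEIN: D={G} ∩ EIN={A,C,G} → {G} (+0)
site 4, node EN: E={G} ∪ N={T} → {G,T} (+1)
site 4, node EIN: EN={G,T} ∩ I={G} → {G} (+0)
site 4, node DEIN: D={C} ∪ EIN={G} → {C,G} (+1)
site 5, node EN: E={G} ∪ N={A} → {A,G} (+1)
site 5, node EIN: EN={A,G} ∪ I={T} → {A,G,T} (+1)
site 5, node DEIN: D={G} ∩ EIN={A,G,T} → {G} (+0)
site 6, node EN: E={T} ∩ N={T} → {T} (+0)
site 6, node EIN: EN={T} ∪ I={G} → {G,T} (+1)
site 6, node DEIN: D={T} ∩ EIN={G,T} → {T} (+0)
site 7, node EN: E={T} ∩ N={T} → {T} (+0)
site 7, node EIN: EN={T} ∪ I={C} → {C,T} (+1)
site 7, node DEIN: D={G} ∪ EIN={C,T} → {C,G,T} (+1)
per-site changes: [2, 2, 2, 2, 2, 2, 1, 2]; total = 15

2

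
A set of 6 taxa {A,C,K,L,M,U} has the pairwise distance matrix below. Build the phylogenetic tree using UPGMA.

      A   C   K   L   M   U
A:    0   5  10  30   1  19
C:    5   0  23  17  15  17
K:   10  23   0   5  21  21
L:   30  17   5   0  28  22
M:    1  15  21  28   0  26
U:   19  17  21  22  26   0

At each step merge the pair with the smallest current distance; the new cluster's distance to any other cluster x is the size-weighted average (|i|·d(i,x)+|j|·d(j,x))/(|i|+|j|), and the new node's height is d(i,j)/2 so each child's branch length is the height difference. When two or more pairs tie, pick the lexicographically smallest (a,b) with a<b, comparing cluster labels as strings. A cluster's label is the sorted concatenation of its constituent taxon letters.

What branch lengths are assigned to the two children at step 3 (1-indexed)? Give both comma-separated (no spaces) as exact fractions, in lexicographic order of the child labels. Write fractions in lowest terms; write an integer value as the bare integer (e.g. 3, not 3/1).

1. join A+M (d=1) ⇒ AM; edges |A|=1/2, |M|=1/2
  updated: d(AM,C)=10, d(AM,K)=31/2, d(AM,L)=29, d(AM,U)=45/2
2. join K+L (d=5) ⇒ KL; edges |K|=5/2, |L|=5/2
  updated: d(AM,KL)=89/4, d(C,KL)=20, d(KL,U)=43/2
3. join AM+C (d=10) ⇒ ACM; edges |AM|=9/2, |C|=5
  updated: d(ACM,KL)=43/2, d(ACM,U)=62/3
4. join ACM+U (d=62/3) ⇒ ACMU; edges |ACM|=16/3, |U|=31/3
  updated: d(ACMU,KL)=43/2
5. join ACMU+KL (d=43/2) ⇒ ACKLMU; edges |ACMU|=5/12, |KL|=33/4
final tree: ((((A:1/2,M:1/2):9/2,C:5):16/3,U:31/3):5/12,(K:5/2,L:5/2):33/4)
total length: 239/6

9/2,5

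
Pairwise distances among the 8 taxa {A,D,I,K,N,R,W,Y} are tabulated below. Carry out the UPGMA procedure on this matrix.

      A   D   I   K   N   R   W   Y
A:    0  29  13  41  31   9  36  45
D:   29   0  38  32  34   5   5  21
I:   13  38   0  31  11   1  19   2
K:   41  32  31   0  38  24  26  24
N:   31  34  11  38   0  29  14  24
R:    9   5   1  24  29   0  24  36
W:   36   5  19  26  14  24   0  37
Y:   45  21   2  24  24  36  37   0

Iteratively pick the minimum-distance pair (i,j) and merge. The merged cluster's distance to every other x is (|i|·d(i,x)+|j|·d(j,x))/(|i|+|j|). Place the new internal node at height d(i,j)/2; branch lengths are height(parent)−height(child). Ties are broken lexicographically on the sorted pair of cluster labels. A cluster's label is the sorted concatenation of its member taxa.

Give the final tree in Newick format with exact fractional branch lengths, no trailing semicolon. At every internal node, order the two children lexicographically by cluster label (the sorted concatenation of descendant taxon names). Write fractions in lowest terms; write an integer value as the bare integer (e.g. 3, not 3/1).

iteration 1: select I,R (d=1); attach at lengths (1/2, 1/2); label the merged cluster IR
  updated: d(A,IR)=11, d(D,IR)=43/2, d(IR,K)=55/2, d(IR,N)=20, d(IR,W)=43/2, d(IR,Y)=19
iteration 2: select D,W (d=5); attach at lengths (5/2, 5/2); label the merged cluster DW
  updated: d(A,DW)=65/2, d(DW,IR)=43/2, d(DW,K)=29, d(DW,N)=24, d(DW,Y)=29
iteration 3: select A,IR (d=11); attach at lengths (11/2, 5); label the merged cluster AIR
  updated: d(AIR,DW)=151/6, d(AIR,K)=32, d(AIR,N)=71/3, d(AIR,Y)=83/3
iteration 4: select AIR,N (d=71/3); attach at lengths (19/3, 71/6); label the merged cluster AINR
  updated: d(AINR,DW)=199/8, d(AINR,K)=67/2, d(AINR,Y)=107/4
iteration 5: select K,Y (d=24); attach at lengths (12, 12); label the merged cluster KY
  updated: d(AINR,KY)=241/8, d(DW,KY)=29
iteration 6: select AINR,DW (d=199/8); attach at lengths (29/48, 159/16); label the merged cluster ADINRW
  updated: d(ADINRW,KY)=119/4
iteration 7: select ADINRW,KY (d=119/4); attach at lengths (39/16, 23/8); label the merged cluster ADIKNRWY
final tree: ((((A:11/2,(I:1/2,R:1/2):5):19/3,N:71/6):29/48,(D:5/2,W:5/2):159/16):39/16,(K:12,Y:12):23/8)
total length: 3577/48

((((A:11/2,(I:1/2,R:1/2):5):19/3,N:71/6):29/48,(D:5/2,W:5/2):159/16):39/16,(K:12,Y:12):23/8)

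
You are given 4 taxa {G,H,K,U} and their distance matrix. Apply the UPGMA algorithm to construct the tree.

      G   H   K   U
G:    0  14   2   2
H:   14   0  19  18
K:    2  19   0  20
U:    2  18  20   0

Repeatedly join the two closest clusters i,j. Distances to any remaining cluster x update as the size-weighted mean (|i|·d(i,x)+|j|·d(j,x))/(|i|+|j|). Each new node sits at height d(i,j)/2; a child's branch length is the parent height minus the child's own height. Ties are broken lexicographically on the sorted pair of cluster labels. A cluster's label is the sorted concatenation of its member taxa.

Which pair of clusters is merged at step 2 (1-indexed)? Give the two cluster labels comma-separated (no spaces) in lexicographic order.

GK,U

step 1: merge (G,K) at d=2; branch lengths G→1, K→1; new cluster GK
  updated: d(GK,H)=33/2, d(GK,U)=11
step 2: merge (GK,U) at d=11; branch lengths GK→9/2, U→11/2; new cluster GKU
  updated: d(GKU,H)=17
step 3: merge (GKU,H) at d=17; branch lengths GKU→3, H→17/2; new cluster GHKU
final tree: (((G:1,K:1):9/2,U:11/2):3,H:17/2)
total length: 47/2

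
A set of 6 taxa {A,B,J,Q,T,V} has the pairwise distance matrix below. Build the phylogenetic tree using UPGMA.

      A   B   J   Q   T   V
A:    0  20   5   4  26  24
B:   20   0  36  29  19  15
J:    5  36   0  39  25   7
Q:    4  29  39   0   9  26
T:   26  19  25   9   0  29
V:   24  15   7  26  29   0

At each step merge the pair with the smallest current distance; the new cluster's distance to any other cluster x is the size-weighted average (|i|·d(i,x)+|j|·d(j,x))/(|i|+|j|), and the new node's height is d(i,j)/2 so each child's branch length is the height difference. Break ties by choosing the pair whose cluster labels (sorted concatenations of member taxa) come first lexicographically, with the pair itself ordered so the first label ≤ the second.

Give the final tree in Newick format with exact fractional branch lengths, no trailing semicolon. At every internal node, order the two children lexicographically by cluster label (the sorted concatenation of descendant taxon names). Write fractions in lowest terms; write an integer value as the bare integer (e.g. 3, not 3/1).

((((A:2,Q:2):27/4,T:35/4):31/12,B:34/3):53/48,(J:7/2,V:7/2):143/16)

iteration 1: select A,Q (d=4); attach at lengths (2, 2); label the merged cluster AQ
  updated: d(AQ,B)=49/2, d(AQ,J)=22, d(AQ,T)=35/2, d(AQ,V)=25
iteration 2: select J,V (d=7); attach at lengths (7/2, 7/2); label the merged cluster JV
  updated: d(AQ,JV)=47/2, d(B,JV)=51/2, d(JV,T)=27
iteration 3: select AQ,T (d=35/2); attach at lengths (27/4, 35/4); label the merged cluster AQT
  updated: d(AQT,B)=68/3, d(AQT,JV)=74/3
iteration 4: select AQT,B (d=68/3); attach at lengths (31/12, 34/3); label the merged cluster ABQT
  updated: d(ABQT,JV)=199/8
iteration 5: select ABQT,JV (d=199/8); attach at lengths (53/48, 143/16); label the merged cluster ABJQTV
final tree: ((((A:2,Q:2):27/4,T:35/4):31/12,B:34/3):53/48,(J:7/2,V:7/2):143/16)
total length: 1211/24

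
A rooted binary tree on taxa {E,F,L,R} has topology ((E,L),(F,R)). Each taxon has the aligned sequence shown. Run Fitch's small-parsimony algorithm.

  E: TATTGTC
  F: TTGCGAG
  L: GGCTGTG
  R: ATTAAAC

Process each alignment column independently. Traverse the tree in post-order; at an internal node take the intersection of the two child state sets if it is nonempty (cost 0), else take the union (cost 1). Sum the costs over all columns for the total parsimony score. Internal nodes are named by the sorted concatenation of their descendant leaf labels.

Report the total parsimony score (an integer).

EL@0: {T} ∪ {G} = {G,T} (union, +1)
FR@0: {T} ∪ {A} = {A,T} (union, +1)
EFLR@0: {G,T} ∩ {A,T} = {T} (intersection, +0)
EL@1: {A} ∪ {G} = {A,G} (union, +1)
FR@1: {T} ∩ {T} = {T} (intersection, +0)
EFLR@1: {A,G} ∪ {T} = {A,G,T} (union, +1)
EL@2: {T} ∪ {C} = {C,T} (union, +1)
FR@2: {G} ∪ {T} = {G,T} (union, +1)
EFLR@2: {C,T} ∩ {G,T} = {T} (intersection, +0)
EL@3: {T} ∩ {T} = {T} (intersection, +0)
FR@3: {C} ∪ {A} = {A,C} (union, +1)
EFLR@3: {T} ∪ {A,C} = {A,C,T} (union, +1)
EL@4: {G} ∩ {G} = {G} (intersection, +0)
FR@4: {G} ∪ {A} = {A,G} (union, +1)
EFLR@4: {G} ∩ {A,G} = {G} (intersection, +0)
EL@5: {T} ∩ {T} = {T} (intersection, +0)
FR@5: {A} ∩ {A} = {A} (intersection, +0)
EFLR@5: {T} ∪ {A} = {A,T} (union, +1)
EL@6: {C} ∪ {G} = {C,G} (union, +1)
FR@6: {G} ∪ {C} = {C,G} (union, +1)
EFLR@6: {C,G} ∩ {C,G} = {C,G} (intersection, +0)
per-site changes: [2, 2, 2, 2, 1, 1, 2]; total = 12

12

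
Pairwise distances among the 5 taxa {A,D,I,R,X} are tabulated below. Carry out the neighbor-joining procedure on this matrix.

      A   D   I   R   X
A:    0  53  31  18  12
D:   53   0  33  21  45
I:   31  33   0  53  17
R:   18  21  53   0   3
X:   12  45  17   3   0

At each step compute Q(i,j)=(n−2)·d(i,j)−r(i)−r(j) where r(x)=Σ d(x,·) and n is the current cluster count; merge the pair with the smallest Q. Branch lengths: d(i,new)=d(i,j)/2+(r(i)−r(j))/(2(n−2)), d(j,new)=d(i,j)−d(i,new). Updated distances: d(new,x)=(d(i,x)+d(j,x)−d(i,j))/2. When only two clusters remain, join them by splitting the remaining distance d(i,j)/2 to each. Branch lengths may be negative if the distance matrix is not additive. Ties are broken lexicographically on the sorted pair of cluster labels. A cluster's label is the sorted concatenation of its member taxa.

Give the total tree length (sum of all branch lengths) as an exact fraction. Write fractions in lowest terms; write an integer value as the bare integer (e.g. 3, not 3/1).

iteration 1: select D,I (d=33, Q=-187); attach at lengths (39/2, 27/2); label the merged cluster DI
  updated: d(A,DI)=51/2, d(DI,R)=41/2, d(DI,X)=29/2
iteration 2: select A,DI (d=51/2, Q=-65); attach at lengths (23/2, 14); label the merged cluster ADI
  updated: d(ADI,R)=13/2, d(ADI,X)=1/2
iteration 3: select ADI,R (d=13/2, Q=-10); attach at lengths (2, 9/2); label the merged cluster ADIR
  updated: d(ADIR,X)=-3/2
iteration 4: select ADIR,X (d=-3/2); attach at lengths (-3/4, -3/4); label the merged cluster ADIRX
final tree: (((A:23/2,(D:39/2,I:27/2):14):2,R:9/2):-3/4,X:-3/4)
total length: 127/2

127/2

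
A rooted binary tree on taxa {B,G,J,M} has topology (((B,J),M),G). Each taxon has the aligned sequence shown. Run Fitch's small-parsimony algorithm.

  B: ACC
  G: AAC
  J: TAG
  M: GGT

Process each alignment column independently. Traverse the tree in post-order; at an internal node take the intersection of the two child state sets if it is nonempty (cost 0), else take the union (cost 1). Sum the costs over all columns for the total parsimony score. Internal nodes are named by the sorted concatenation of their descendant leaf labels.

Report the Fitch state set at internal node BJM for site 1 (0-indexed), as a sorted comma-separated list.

[col 0] BJ: children B:{A}, J:{T} ∪→ {A,T}; cost 1
[col 0] BJM: children BJ:{A,T}, M:{G} ∪→ {A,G,T}; cost 1
[col 0] BGJM: children BJM:{A,G,T}, G:{A} ∩→ {A}; cost 0
[col 1] BJ: children B:{C}, J:{A} ∪→ {A,C}; cost 1
[col 1] BJM: children BJ:{A,C}, M:{G} ∪→ {A,C,G}; cost 1
[col 1] BGJM: children BJM:{A,C,G}, G:{A} ∩→ {A}; cost 0
[col 2] BJ: children B:{C}, J:{G} ∪→ {C,G}; cost 1
[col 2] BJM: children BJ:{C,G}, M:{T} ∪→ {C,G,T}; cost 1
[col 2] BGJM: children BJM:{C,G,T}, G:{C} ∩→ {C}; cost 0
per-site changes: [2, 2, 2]; total = 6

A,C,G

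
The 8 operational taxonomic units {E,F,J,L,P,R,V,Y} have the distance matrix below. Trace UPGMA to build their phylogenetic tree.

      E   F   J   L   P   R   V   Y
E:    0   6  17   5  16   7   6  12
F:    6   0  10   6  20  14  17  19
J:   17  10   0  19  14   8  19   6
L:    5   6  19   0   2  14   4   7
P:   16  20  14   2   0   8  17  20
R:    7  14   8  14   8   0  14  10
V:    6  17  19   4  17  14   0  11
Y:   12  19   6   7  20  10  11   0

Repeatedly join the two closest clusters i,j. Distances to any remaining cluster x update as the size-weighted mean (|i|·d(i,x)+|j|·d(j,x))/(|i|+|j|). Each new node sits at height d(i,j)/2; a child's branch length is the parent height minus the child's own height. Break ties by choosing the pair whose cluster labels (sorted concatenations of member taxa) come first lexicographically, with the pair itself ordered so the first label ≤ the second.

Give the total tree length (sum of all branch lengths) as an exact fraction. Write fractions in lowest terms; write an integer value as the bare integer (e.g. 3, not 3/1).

145/4

step 1: merge (L,P) at d=2; branch lengths L→1, P→1; new cluster LP
  updated: d(E,LP)=21/2, d(F,LP)=13, d(J,LP)=33/2, d(LP,R)=11, d(LP,V)=21/2, d(LP,Y)=27/2
step 2: merge (E,F) at d=6; branch lengths E→3, F→3; new cluster EF
  updated: d(EF,J)=27/2, d(EF,LP)=47/4, d(EF,R)=21/2, d(EF,V)=23/2, d(EF,Y)=31/2
step 3: merge (J,Y) at d=6; branch lengths J→3, Y→3; new cluster JY
  updated: d(EF,JY)=29/2, d(JY,LP)=15, d(JY,R)=9, d(JY,V)=15
step 4: merge (JY,R) at d=9; branch lengths JY→3/2, R→9/2; new cluster JRY
  updated: d(EF,JRY)=79/6, d(JRY,LP)=41/3, d(JRY,V)=44/3
step 5: merge (LP,V) at d=21/2; branch lengths LP→17/4, V→21/4; new cluster LPV
  updated: d(EF,LPV)=35/3, d(JRY,LPV)=14
step 6: merge (EF,LPV) at d=35/3; branch lengths EF→17/6, LPV→7/12; new cluster EFLPV
  updated: d(EFLPV,JRY)=41/3
step 7: merge (EFLPV,JRY) at d=41/3; branch lengths EFLPV→1, JRY→7/3; new cluster EFJLPRVY
final tree: (((E:3,F:3):17/6,((L:1,P:1):17/4,V:21/4):7/12):1,((J:3,Y:3):3/2,R:9/2):7/3)
total length: 145/4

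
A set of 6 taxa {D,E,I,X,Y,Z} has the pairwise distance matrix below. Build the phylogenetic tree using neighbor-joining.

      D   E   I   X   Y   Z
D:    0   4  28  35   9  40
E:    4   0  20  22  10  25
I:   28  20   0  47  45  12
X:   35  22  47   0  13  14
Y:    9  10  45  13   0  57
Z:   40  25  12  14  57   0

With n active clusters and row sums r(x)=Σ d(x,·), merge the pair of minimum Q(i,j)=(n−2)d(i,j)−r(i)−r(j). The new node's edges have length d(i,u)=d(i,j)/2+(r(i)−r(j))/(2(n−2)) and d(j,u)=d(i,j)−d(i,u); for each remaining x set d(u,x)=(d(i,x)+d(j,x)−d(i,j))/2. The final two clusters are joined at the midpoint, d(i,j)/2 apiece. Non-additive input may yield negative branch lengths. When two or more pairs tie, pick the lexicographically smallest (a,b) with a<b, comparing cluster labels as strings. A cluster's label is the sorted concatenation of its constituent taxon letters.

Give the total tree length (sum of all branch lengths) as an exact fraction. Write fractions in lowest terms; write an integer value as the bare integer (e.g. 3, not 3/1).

57

1. join I+Z (d=12, Q=-252) ⇒ IZ; edges |I|=13/2, |Z|=11/2
  updated: d(D,IZ)=28, d(E,IZ)=33/2, d(IZ,X)=49/2, d(IZ,Y)=45
2. join IZ+X (d=49/2, Q=-135) ⇒ IXZ; edges |IZ|=31/2, |X|=9
  updated: d(D,IXZ)=77/4, d(E,IXZ)=7, d(IXZ,Y)=67/4
3. join D+Y (d=9, Q=-50) ⇒ DY; edges |D|=29/8, |Y|=43/8
  updated: d(DY,E)=5/2, d(DY,IXZ)=27/2
4. join DY+E (d=5/2, Q=-23) ⇒ DEY; edges |DY|=9/2, |E|=-2
  updated: d(DEY,IXZ)=9
5. join DEY+IXZ (d=9) ⇒ DEIXYZ; edges |DEY|=9/2, |IXZ|=9/2
final tree: (((D:29/8,Y:43/8):9/2,E:-2):9/2,((I:13/2,Z:11/2):31/2,X:9):9/2)
total length: 57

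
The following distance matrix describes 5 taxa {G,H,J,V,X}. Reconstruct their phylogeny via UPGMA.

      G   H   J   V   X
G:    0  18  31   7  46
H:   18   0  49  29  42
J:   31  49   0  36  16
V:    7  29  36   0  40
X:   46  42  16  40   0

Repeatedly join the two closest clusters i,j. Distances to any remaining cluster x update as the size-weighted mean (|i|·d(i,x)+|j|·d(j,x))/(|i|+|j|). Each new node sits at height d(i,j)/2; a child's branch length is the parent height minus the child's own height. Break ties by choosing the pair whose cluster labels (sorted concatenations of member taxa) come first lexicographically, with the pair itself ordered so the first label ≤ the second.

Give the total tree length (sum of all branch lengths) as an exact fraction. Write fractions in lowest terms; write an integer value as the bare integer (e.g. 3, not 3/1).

767/12

step 1: merge (G,V) at d=7; branch lengths G→7/2, V→7/2; new cluster GV
  updated: d(GV,H)=47/2, d(GV,J)=67/2, d(GV,X)=43
step 2: merge (J,X) at d=16; branch lengths J→8, X→8; new cluster JX
  updated: d(GV,JX)=153/4, d(H,JX)=91/2
step 3: merge (GV,H) at d=47/2; branch lengths GV→33/4, H→47/4; new cluster GHV
  updated: d(GHV,JX)=122/3
step 4: merge (GHV,JX) at d=122/3; branch lengths GHV→103/12, JX→37/3; new cluster GHJVX
final tree: (((G:7/2,V:7/2):33/4,H:47/4):103/12,(J:8,X:8):37/3)
total length: 767/12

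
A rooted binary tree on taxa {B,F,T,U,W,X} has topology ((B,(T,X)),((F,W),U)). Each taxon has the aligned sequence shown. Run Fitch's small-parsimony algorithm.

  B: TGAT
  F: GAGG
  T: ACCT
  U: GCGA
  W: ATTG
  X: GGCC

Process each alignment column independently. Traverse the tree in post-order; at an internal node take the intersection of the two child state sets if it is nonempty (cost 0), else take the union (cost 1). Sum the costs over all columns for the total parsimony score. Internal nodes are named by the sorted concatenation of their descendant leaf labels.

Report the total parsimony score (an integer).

[col 0] TX: children T:{A}, X:{G} ∪→ {A,G}; cost 1
[col 0] BTX: children B:{T}, TX:{A,G} ∪→ {A,G,T}; cost 1
[col 0] FW: children F:{G}, W:{A} ∪→ {A,G}; cost 1
[col 0] FUW: children FW:{A,G}, U:{G} ∩→ {G}; cost 0
[col 0] BFTUWX: children BTX:{A,G,T}, FUW:{G} ∩→ {G}; cost 0
[col 1] TX: children T:{C}, X:{G} ∪→ {C,G}; cost 1
[col 1] BTX: children B:{G}, TX:{C,G} ∩→ {G}; cost 0
[col 1] FW: children F:{A}, W:{T} ∪→ {A,T}; cost 1
[col 1] FUW: children FW:{A,T}, U:{C} ∪→ {A,C,T}; cost 1
[col 1] BFTUWX: children BTX:{G}, FUW:{A,C,T} ∪→ {A,C,G,T}; cost 1
[col 2] TX: children T:{C}, X:{C} ∩→ {C}; cost 0
[col 2] BTX: children B:{A}, TX:{C} ∪→ {A,C}; cost 1
[col 2] FW: children F:{G}, W:{T} ∪→ {G,T}; cost 1
[col 2] FUW: children FW:{G,T}, U:{G} ∩→ {G}; cost 0
[col 2] BFTUWX: children BTX:{A,C}, FUW:{G} ∪→ {A,C,G}; cost 1
[col 3] TX: children T:{T}, X:{C} ∪→ {C,T}; cost 1
[col 3] BTX: children B:{T}, TX:{C,T} ∩→ {T}; cost 0
[col 3] FW: children F:{G}, W:{G} ∩→ {G}; cost 0
[col 3] FUW: children FW:{G}, U:{A} ∪→ {A,G}; cost 1
[col 3] BFTUWX: children BTX:{T}, FUW:{A,G} ∪→ {A,G,T}; cost 1
per-site changes: [3, 4, 3, 3]; total = 13

13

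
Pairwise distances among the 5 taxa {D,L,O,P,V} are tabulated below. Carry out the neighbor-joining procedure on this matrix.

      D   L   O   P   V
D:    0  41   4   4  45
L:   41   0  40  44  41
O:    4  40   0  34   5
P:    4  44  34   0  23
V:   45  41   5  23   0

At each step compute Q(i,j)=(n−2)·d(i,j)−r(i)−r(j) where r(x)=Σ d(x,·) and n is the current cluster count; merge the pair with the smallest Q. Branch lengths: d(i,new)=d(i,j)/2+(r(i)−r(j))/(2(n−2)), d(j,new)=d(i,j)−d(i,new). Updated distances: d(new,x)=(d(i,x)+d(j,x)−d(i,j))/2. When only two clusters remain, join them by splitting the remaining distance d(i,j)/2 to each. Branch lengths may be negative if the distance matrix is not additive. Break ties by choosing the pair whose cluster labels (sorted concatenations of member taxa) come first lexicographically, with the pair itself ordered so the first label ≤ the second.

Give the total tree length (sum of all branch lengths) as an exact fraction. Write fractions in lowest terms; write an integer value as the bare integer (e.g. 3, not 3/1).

237/4

1. join D+P (d=4, Q=-187) ⇒ DP; edges |D|=1/6, |P|=23/6
  updated: d(DP,L)=81/2, d(DP,O)=17, d(DP,V)=32
2. join DP+L (d=81/2, Q=-130) ⇒ DLP; edges |DP|=49/4, |L|=113/4
  updated: d(DLP,O)=33/4, d(DLP,V)=65/4
3. join DLP+O (d=33/4, Q=-59/2) ⇒ DLOP; edges |DLP|=39/4, |O|=-3/2
  updated: d(DLOP,V)=13/2
4. join DLOP+V (d=13/2) ⇒ DLOPV; edges |DLOP|=13/4, |V|=13/4
final tree: ((((D:1/6,P:23/6):49/4,L:113/4):39/4,O:-3/2):13/4,V:13/4)
total length: 237/4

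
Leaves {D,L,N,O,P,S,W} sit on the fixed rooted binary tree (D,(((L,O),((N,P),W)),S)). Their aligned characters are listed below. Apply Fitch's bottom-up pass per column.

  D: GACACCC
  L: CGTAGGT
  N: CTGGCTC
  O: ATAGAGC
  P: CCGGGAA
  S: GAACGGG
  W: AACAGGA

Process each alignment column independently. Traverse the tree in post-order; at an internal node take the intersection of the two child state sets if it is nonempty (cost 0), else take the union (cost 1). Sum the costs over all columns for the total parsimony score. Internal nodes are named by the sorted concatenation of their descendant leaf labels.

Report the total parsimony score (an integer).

24

site 0, node LO: L={C} ∪ O={A} → {A,C} (+1)
site 0, node NP: N={C} ∩ P={C} → {C} (+0)
site 0, node NPW: NP={C} ∪ W={A} → {A,C} (+1)
site 0, node LNOPW: LO={A,C} ∩ NPW={A,C} → {A,C} (+0)
site 0, node LNOPSW: LNOPW={A,C} ∪ S={G} → {A,C,G} (+1)
site 0, node DLNOPSW: D={G} ∩ LNOPSW={A,C,G} → {G} (+0)
site 1, node LO: L={G} ∪ O={T} → {G,T} (+1)
site 1, node NP: N={T} ∪ P={C} → {C,T} (+1)
site 1, node NPW: NP={C,T} ∪ W={A} → {A,C,T} (+1)
site 1, node LNOPW: LO={G,T} ∩ NPW={A,C,T} → {T} (+0)
site 1, node LNOPSW: LNOPW={T} ∪ S={A} → {A,T} (+1)
site 1, node DLNOPSW: D={A} ∩ LNOPSW={A,T} → {A} (+0)
site 2, node LO: L={T} ∪ O={A} → {A,T} (+1)
site 2, node NP: N={G} ∩ P={G} → {G} (+0)
site 2, node NPW: NP={G} ∪ W={C} → {C,G} (+1)
site 2, node LNOPW: LO={A,T} ∪ NPW={C,G} → {A,C,G,T} (+1)
site 2, node LNOPSW: LNOPW={A,C,G,T} ∩ S={A} → {A} (+0)
site 2, node DLNOPSW: D={C} ∪ LNOPSW={A} → {A,C} (+1)
site 3, node LO: L={A} ∪ O={G} → {A,G} (+1)
site 3, node NP: N={G} ∩ P={G} → {G} (+0)
site 3, node NPW: NP={G} ∪ W={A} → {A,G} (+1)
site 3, node LNOPW: LO={A,G} ∩ NPW={A,G} → {A,G} (+0)
site 3, node LNOPSW: LNOPW={A,G} ∪ S={C} → {A,C,G} (+1)
site 3, node DLNOPSW: D={A} ∩ LNOPSW={A,C,G} → {A} (+0)
site 4, node LO: L={G} ∪ O={A} → {A,G} (+1)
site 4, node NP: N={C} ∪ P={G} → {C,G} (+1)
site 4, node NPW: NP={C,G} ∩ W={G} → {G} (+0)
site 4, node LNOPW: LO={A,G} ∩ NPW={G} → {G} (+0)
site 4, node LNOPSW: LNOPW={G} ∩ S={G} → {G} (+0)
site 4, node DLNOPSW: D={C} ∪ LNOPSW={G} → {C,G} (+1)
site 5, node LO: L={G} ∩ O={G} → {G} (+0)
site 5, node NP: N={T} ∪ P={A} → {A,T} (+1)
site 5, node NPW: NP={A,T} ∪ W={G} → {A,G,T} (+1)
site 5, node LNOPW: LO={G} ∩ NPW={A,G,T} → {G} (+0)
site 5, node LNOPSW: LNOPW={G} ∩ S={G} → {G} (+0)
site 5, node DLNOPSW: D={C} ∪ LNOPSW={G} → {C,G} (+1)
site 6, node LO: L={T} ∪ O={C} → {C,T} (+1)
site 6, node NP: N={C} ∪ P={A} → {A,C} (+1)
site 6, node NPW: NP={A,C} ∩ W={A} → {A} (+0)
site 6, node LNOPW: LO={C,T} ∪ NPW={A} → {A,C,T} (+1)
site 6, node LNOPSW: LNOPW={A,C,T} ∪ S={G} → {A,C,G,T} (+1)
site 6, node DLNOPSW: D={C} ∩ LNOPSW={A,C,G,T} → {C} (+0)
per-site changes: [3, 4, 4, 3, 3, 3, 4]; total = 24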